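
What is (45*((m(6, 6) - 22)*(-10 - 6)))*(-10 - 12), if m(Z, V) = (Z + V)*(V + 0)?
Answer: 792000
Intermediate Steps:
m(Z, V) = V*(V + Z) (m(Z, V) = (V + Z)*V = V*(V + Z))
(45*((m(6, 6) - 22)*(-10 - 6)))*(-10 - 12) = (45*((6*(6 + 6) - 22)*(-10 - 6)))*(-10 - 12) = (45*((6*12 - 22)*(-16)))*(-22) = (45*((72 - 22)*(-16)))*(-22) = (45*(50*(-16)))*(-22) = (45*(-800))*(-22) = -36000*(-22) = 792000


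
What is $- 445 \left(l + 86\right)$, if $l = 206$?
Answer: $-129940$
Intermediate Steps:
$- 445 \left(l + 86\right) = - 445 \left(206 + 86\right) = \left(-445\right) 292 = -129940$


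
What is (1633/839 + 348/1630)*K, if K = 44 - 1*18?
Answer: 38398906/683785 ≈ 56.156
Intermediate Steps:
K = 26 (K = 44 - 18 = 26)
(1633/839 + 348/1630)*K = (1633/839 + 348/1630)*26 = (1633*(1/839) + 348*(1/1630))*26 = (1633/839 + 174/815)*26 = (1476881/683785)*26 = 38398906/683785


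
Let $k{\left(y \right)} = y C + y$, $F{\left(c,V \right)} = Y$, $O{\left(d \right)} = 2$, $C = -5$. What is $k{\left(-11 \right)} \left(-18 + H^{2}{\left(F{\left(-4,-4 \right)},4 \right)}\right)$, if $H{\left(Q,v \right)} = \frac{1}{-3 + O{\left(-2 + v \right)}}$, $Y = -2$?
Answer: $-748$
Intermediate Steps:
$F{\left(c,V \right)} = -2$
$H{\left(Q,v \right)} = -1$ ($H{\left(Q,v \right)} = \frac{1}{-3 + 2} = \frac{1}{-1} = -1$)
$k{\left(y \right)} = - 4 y$ ($k{\left(y \right)} = y \left(-5\right) + y = - 5 y + y = - 4 y$)
$k{\left(-11 \right)} \left(-18 + H^{2}{\left(F{\left(-4,-4 \right)},4 \right)}\right) = \left(-4\right) \left(-11\right) \left(-18 + \left(-1\right)^{2}\right) = 44 \left(-18 + 1\right) = 44 \left(-17\right) = -748$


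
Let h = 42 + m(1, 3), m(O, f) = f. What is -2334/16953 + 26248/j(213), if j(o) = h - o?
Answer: -18557269/118671 ≈ -156.38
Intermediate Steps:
h = 45 (h = 42 + 3 = 45)
j(o) = 45 - o
-2334/16953 + 26248/j(213) = -2334/16953 + 26248/(45 - 1*213) = -2334*1/16953 + 26248/(45 - 213) = -778/5651 + 26248/(-168) = -778/5651 + 26248*(-1/168) = -778/5651 - 3281/21 = -18557269/118671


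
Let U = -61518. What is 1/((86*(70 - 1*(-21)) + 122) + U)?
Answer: -1/53570 ≈ -1.8667e-5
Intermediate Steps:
1/((86*(70 - 1*(-21)) + 122) + U) = 1/((86*(70 - 1*(-21)) + 122) - 61518) = 1/((86*(70 + 21) + 122) - 61518) = 1/((86*91 + 122) - 61518) = 1/((7826 + 122) - 61518) = 1/(7948 - 61518) = 1/(-53570) = -1/53570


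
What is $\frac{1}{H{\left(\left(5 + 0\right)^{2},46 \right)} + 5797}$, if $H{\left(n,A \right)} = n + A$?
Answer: $\frac{1}{5868} \approx 0.00017042$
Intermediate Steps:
$H{\left(n,A \right)} = A + n$
$\frac{1}{H{\left(\left(5 + 0\right)^{2},46 \right)} + 5797} = \frac{1}{\left(46 + \left(5 + 0\right)^{2}\right) + 5797} = \frac{1}{\left(46 + 5^{2}\right) + 5797} = \frac{1}{\left(46 + 25\right) + 5797} = \frac{1}{71 + 5797} = \frac{1}{5868}$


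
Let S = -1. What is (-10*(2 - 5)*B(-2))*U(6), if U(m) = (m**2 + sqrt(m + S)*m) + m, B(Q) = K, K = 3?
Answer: 3780 + 540*sqrt(5) ≈ 4987.5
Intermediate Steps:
B(Q) = 3
U(m) = m + m**2 + m*sqrt(-1 + m) (U(m) = (m**2 + sqrt(m - 1)*m) + m = (m**2 + sqrt(-1 + m)*m) + m = (m**2 + m*sqrt(-1 + m)) + m = m + m**2 + m*sqrt(-1 + m))
(-10*(2 - 5)*B(-2))*U(6) = (-10*(2 - 5)*3)*(6*(1 + 6 + sqrt(-1 + 6))) = (-(-30)*3)*(6*(1 + 6 + sqrt(5))) = (-10*(-9))*(6*(7 + sqrt(5))) = 90*(42 + 6*sqrt(5)) = 3780 + 540*sqrt(5)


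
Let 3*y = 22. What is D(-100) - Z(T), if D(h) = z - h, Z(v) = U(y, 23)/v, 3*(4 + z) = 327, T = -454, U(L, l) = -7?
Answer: 93063/454 ≈ 204.98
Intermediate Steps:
y = 22/3 (y = (1/3)*22 = 22/3 ≈ 7.3333)
z = 105 (z = -4 + (1/3)*327 = -4 + 109 = 105)
Z(v) = -7/v
D(h) = 105 - h
D(-100) - Z(T) = (105 - 1*(-100)) - (-7)/(-454) = (105 + 100) - (-7)*(-1)/454 = 205 - 1*7/454 = 205 - 7/454 = 93063/454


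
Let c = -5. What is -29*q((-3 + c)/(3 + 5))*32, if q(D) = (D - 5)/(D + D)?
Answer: -2784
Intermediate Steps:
q(D) = (-5 + D)/(2*D) (q(D) = (-5 + D)/((2*D)) = (-5 + D)*(1/(2*D)) = (-5 + D)/(2*D))
-29*q((-3 + c)/(3 + 5))*32 = -29*(-5 + (-3 - 5)/(3 + 5))/(2*((-3 - 5)/(3 + 5)))*32 = -29*(-5 - 8/8)/(2*((-8/8)))*32 = -29*(-5 - 8*⅛)/(2*((-8*⅛)))*32 = -29*(-5 - 1)/(2*(-1))*32 = -29*(-1)*(-6)/2*32 = -29*3*32 = -87*32 = -2784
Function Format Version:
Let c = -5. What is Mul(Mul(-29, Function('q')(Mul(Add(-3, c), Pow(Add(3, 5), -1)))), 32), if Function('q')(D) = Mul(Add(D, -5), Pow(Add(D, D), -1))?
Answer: -2784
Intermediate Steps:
Function('q')(D) = Mul(Rational(1, 2), Pow(D, -1), Add(-5, D)) (Function('q')(D) = Mul(Add(-5, D), Pow(Mul(2, D), -1)) = Mul(Add(-5, D), Mul(Rational(1, 2), Pow(D, -1))) = Mul(Rational(1, 2), Pow(D, -1), Add(-5, D)))
Mul(Mul(-29, Function('q')(Mul(Add(-3, c), Pow(Add(3, 5), -1)))), 32) = Mul(Mul(-29, Mul(Rational(1, 2), Pow(Mul(Add(-3, -5), Pow(Add(3, 5), -1)), -1), Add(-5, Mul(Add(-3, -5), Pow(Add(3, 5), -1))))), 32) = Mul(Mul(-29, Mul(Rational(1, 2), Pow(Mul(-8, Pow(8, -1)), -1), Add(-5, Mul(-8, Pow(8, -1))))), 32) = Mul(Mul(-29, Mul(Rational(1, 2), Pow(Mul(-8, Rational(1, 8)), -1), Add(-5, Mul(-8, Rational(1, 8))))), 32) = Mul(Mul(-29, Mul(Rational(1, 2), Pow(-1, -1), Add(-5, -1))), 32) = Mul(Mul(-29, Mul(Rational(1, 2), -1, -6)), 32) = Mul(Mul(-29, 3), 32) = Mul(-87, 32) = -2784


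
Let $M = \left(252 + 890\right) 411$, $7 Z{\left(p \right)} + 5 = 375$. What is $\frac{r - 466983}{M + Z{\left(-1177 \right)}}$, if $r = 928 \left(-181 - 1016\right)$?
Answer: $- \frac{11044593}{3285904} \approx -3.3612$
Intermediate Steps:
$Z{\left(p \right)} = \frac{370}{7}$ ($Z{\left(p \right)} = - \frac{5}{7} + \frac{1}{7} \cdot 375 = - \frac{5}{7} + \frac{375}{7} = \frac{370}{7}$)
$M = 469362$ ($M = 1142 \cdot 411 = 469362$)
$r = -1110816$ ($r = 928 \left(-1197\right) = -1110816$)
$\frac{r - 466983}{M + Z{\left(-1177 \right)}} = \frac{-1110816 - 466983}{469362 + \frac{370}{7}} = - \frac{1577799}{\frac{3285904}{7}} = \left(-1577799\right) \frac{7}{3285904} = - \frac{11044593}{3285904}$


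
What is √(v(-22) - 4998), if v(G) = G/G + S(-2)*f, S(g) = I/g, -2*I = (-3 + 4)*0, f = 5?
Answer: I*√4997 ≈ 70.689*I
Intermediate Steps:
I = 0 (I = -(-3 + 4)*0/2 = -0/2 = -½*0 = 0)
S(g) = 0 (S(g) = 0/g = 0)
v(G) = 1 (v(G) = G/G + 0*5 = 1 + 0 = 1)
√(v(-22) - 4998) = √(1 - 4998) = √(-4997) = I*√4997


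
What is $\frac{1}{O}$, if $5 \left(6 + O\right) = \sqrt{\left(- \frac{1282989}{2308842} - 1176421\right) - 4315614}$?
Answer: $- \frac{115442100}{4227440104753} - \frac{5 i \sqrt{3252964013641278942}}{4227440104753} \approx -2.7308 \cdot 10^{-5} - 0.0021332 i$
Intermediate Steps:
$O = -6 + \frac{i \sqrt{3252964013641278942}}{3848070}$ ($O = -6 + \frac{\sqrt{\left(- \frac{1282989}{2308842} - 1176421\right) - 4315614}}{5} = -6 + \frac{\sqrt{\left(\left(-1282989\right) \frac{1}{2308842} - 1176421\right) - 4315614}}{5} = -6 + \frac{\sqrt{\left(- \frac{427663}{769614} - 1176421\right) - 4315614}}{5} = -6 + \frac{\sqrt{- \frac{905390499157}{769614} - 4315614}}{5} = -6 + \frac{\sqrt{- \frac{4226747452153}{769614}}}{5} = -6 + \frac{\frac{1}{769614} i \sqrt{3252964013641278942}}{5} = -6 + \frac{i \sqrt{3252964013641278942}}{3848070} \approx -6.0 + 468.7 i$)
$\frac{1}{O} = \frac{1}{-6 + \frac{i \sqrt{3252964013641278942}}{3848070}}$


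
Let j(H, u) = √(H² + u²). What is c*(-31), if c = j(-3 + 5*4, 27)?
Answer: -31*√1018 ≈ -989.09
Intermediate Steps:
c = √1018 (c = √((-3 + 5*4)² + 27²) = √((-3 + 20)² + 729) = √(17² + 729) = √(289 + 729) = √1018 ≈ 31.906)
c*(-31) = √1018*(-31) = -31*√1018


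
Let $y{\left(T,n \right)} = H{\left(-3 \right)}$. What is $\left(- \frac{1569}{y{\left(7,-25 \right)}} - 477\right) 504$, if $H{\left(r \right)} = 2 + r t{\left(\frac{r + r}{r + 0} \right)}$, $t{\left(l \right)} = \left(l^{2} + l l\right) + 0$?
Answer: $- \frac{2249100}{11} \approx -2.0446 \cdot 10^{5}$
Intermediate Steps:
$t{\left(l \right)} = 2 l^{2}$ ($t{\left(l \right)} = \left(l^{2} + l^{2}\right) + 0 = 2 l^{2} + 0 = 2 l^{2}$)
$H{\left(r \right)} = 2 + 8 r$ ($H{\left(r \right)} = 2 + r 2 \left(\frac{r + r}{r + 0}\right)^{2} = 2 + r 2 \left(\frac{2 r}{r}\right)^{2} = 2 + r 2 \cdot 2^{2} = 2 + r 2 \cdot 4 = 2 + r 8 = 2 + 8 r$)
$y{\left(T,n \right)} = -22$ ($y{\left(T,n \right)} = 2 + 8 \left(-3\right) = 2 - 24 = -22$)
$\left(- \frac{1569}{y{\left(7,-25 \right)}} - 477\right) 504 = \left(- \frac{1569}{-22} - 477\right) 504 = \left(\left(-1569\right) \left(- \frac{1}{22}\right) - 477\right) 504 = \left(\frac{1569}{22} - 477\right) 504 = \left(- \frac{8925}{22}\right) 504 = - \frac{2249100}{11}$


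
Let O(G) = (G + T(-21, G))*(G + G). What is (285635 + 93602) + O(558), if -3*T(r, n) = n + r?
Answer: 802201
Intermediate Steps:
T(r, n) = -n/3 - r/3 (T(r, n) = -(n + r)/3 = -n/3 - r/3)
O(G) = 2*G*(7 + 2*G/3) (O(G) = (G + (-G/3 - ⅓*(-21)))*(G + G) = (G + (-G/3 + 7))*(2*G) = (G + (7 - G/3))*(2*G) = (7 + 2*G/3)*(2*G) = 2*G*(7 + 2*G/3))
(285635 + 93602) + O(558) = (285635 + 93602) + (⅔)*558*(21 + 2*558) = 379237 + (⅔)*558*(21 + 1116) = 379237 + (⅔)*558*1137 = 379237 + 422964 = 802201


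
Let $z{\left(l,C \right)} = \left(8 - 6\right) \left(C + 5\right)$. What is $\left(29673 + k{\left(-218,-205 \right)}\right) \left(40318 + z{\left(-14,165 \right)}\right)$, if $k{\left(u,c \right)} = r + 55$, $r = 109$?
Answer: $1213112746$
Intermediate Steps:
$k{\left(u,c \right)} = 164$ ($k{\left(u,c \right)} = 109 + 55 = 164$)
$z{\left(l,C \right)} = 10 + 2 C$ ($z{\left(l,C \right)} = 2 \left(5 + C\right) = 10 + 2 C$)
$\left(29673 + k{\left(-218,-205 \right)}\right) \left(40318 + z{\left(-14,165 \right)}\right) = \left(29673 + 164\right) \left(40318 + \left(10 + 2 \cdot 165\right)\right) = 29837 \left(40318 + \left(10 + 330\right)\right) = 29837 \left(40318 + 340\right) = 29837 \cdot 40658 = 1213112746$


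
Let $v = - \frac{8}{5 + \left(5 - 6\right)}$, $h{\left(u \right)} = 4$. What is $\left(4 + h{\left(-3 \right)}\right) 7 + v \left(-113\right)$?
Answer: $282$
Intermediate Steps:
$v = -2$ ($v = - \frac{8}{5 - 1} = - \frac{8}{4} = \left(-8\right) \frac{1}{4} = -2$)
$\left(4 + h{\left(-3 \right)}\right) 7 + v \left(-113\right) = \left(4 + 4\right) 7 - -226 = 8 \cdot 7 + 226 = 56 + 226 = 282$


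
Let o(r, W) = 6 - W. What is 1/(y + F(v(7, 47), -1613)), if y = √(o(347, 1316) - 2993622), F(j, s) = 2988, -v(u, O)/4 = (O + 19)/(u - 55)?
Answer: 747/2980769 - I*√748733/5961538 ≈ 0.00025061 - 0.00014515*I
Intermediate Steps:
v(u, O) = -4*(19 + O)/(-55 + u) (v(u, O) = -4*(O + 19)/(u - 55) = -4*(19 + O)/(-55 + u))
y = 2*I*√748733 (y = √((6 - 1*1316) - 2993622) = √((6 - 1316) - 2993622) = √(-1310 - 2993622) = √(-2994932) = 2*I*√748733 ≈ 1730.6*I)
1/(y + F(v(7, 47), -1613)) = 1/(2*I*√748733 + 2988) = 1/(2988 + 2*I*√748733)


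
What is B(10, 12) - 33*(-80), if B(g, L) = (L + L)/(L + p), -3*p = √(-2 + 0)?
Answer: 1714656/649 + 36*I*√2/649 ≈ 2642.0 + 0.078446*I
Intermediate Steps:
p = -I*√2/3 (p = -√(-2 + 0)/3 = -I*√2/3 ≈ -0.4714*I)
B(g, L) = 2*L/(L - I*√2/3) (B(g, L) = (L + L)/(L - I*√2/3) = (2*L)/(L - I*√2/3) = 2*L/(L - I*√2/3))
B(10, 12) - 33*(-80) = 6*12/(3*12 - I*√2) - 33*(-80) = 6*12/(36 - I*√2) + 2640 = 72/(36 - I*√2) + 2640 = 2640 + 72/(36 - I*√2)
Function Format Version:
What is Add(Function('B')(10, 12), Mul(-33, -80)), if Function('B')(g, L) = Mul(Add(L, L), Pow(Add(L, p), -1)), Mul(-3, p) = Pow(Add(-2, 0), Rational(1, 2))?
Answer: Add(Rational(1714656, 649), Mul(Rational(36, 649), I, Pow(2, Rational(1, 2)))) ≈ Add(2642.0, Mul(0.078446, I))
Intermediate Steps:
p = Mul(Rational(-1, 3), I, Pow(2, Rational(1, 2))) (p = Mul(Rational(-1, 3), Pow(Add(-2, 0), Rational(1, 2))) = Mul(Rational(-1, 3), Pow(-2, Rational(1, 2))) = Mul(Rational(-1, 3), Mul(I, Pow(2, Rational(1, 2)))) = Mul(Rational(-1, 3), I, Pow(2, Rational(1, 2))) ≈ Mul(-0.47140, I))
Function('B')(g, L) = Mul(2, L, Pow(Add(L, Mul(Rational(-1, 3), I, Pow(2, Rational(1, 2)))), -1)) (Function('B')(g, L) = Mul(Add(L, L), Pow(Add(L, Mul(Rational(-1, 3), I, Pow(2, Rational(1, 2)))), -1)) = Mul(Mul(2, L), Pow(Add(L, Mul(Rational(-1, 3), I, Pow(2, Rational(1, 2)))), -1)) = Mul(2, L, Pow(Add(L, Mul(Rational(-1, 3), I, Pow(2, Rational(1, 2)))), -1)))
Add(Function('B')(10, 12), Mul(-33, -80)) = Add(Mul(6, 12, Pow(Add(Mul(3, 12), Mul(-1, I, Pow(2, Rational(1, 2)))), -1)), Mul(-33, -80)) = Add(Mul(6, 12, Pow(Add(36, Mul(-1, I, Pow(2, Rational(1, 2)))), -1)), 2640) = Add(Mul(72, Pow(Add(36, Mul(-1, I, Pow(2, Rational(1, 2)))), -1)), 2640) = Add(2640, Mul(72, Pow(Add(36, Mul(-1, I, Pow(2, Rational(1, 2)))), -1)))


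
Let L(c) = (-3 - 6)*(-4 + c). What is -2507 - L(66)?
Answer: -1949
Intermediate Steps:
L(c) = 36 - 9*c (L(c) = -9*(-4 + c) = 36 - 9*c)
-2507 - L(66) = -2507 - (36 - 9*66) = -2507 - (36 - 594) = -2507 - 1*(-558) = -2507 + 558 = -1949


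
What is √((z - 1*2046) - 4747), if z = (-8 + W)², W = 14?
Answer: I*√6757 ≈ 82.201*I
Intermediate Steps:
z = 36 (z = (-8 + 14)² = 6² = 36)
√((z - 1*2046) - 4747) = √((36 - 1*2046) - 4747) = √((36 - 2046) - 4747) = √(-2010 - 4747) = √(-6757) = I*√6757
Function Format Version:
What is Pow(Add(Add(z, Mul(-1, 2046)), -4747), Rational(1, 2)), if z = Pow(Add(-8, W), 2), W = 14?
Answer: Mul(I, Pow(6757, Rational(1, 2))) ≈ Mul(82.201, I)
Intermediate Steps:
z = 36 (z = Pow(Add(-8, 14), 2) = Pow(6, 2) = 36)
Pow(Add(Add(z, Mul(-1, 2046)), -4747), Rational(1, 2)) = Pow(Add(Add(36, Mul(-1, 2046)), -4747), Rational(1, 2)) = Pow(Add(Add(36, -2046), -4747), Rational(1, 2)) = Pow(Add(-2010, -4747), Rational(1, 2)) = Pow(-6757, Rational(1, 2)) = Mul(I, Pow(6757, Rational(1, 2)))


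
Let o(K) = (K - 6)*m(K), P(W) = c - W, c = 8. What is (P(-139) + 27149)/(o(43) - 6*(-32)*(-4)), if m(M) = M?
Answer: 27296/823 ≈ 33.166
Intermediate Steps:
P(W) = 8 - W
o(K) = K*(-6 + K) (o(K) = (K - 6)*K = (-6 + K)*K = K*(-6 + K))
(P(-139) + 27149)/(o(43) - 6*(-32)*(-4)) = ((8 - 1*(-139)) + 27149)/(43*(-6 + 43) - 6*(-32)*(-4)) = ((8 + 139) + 27149)/(43*37 + 192*(-4)) = (147 + 27149)/(1591 - 768) = 27296/823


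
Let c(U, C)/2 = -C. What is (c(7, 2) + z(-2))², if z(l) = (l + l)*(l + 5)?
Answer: 256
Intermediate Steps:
z(l) = 2*l*(5 + l) (z(l) = (2*l)*(5 + l) = 2*l*(5 + l))
c(U, C) = -2*C (c(U, C) = 2*(-C) = -2*C)
(c(7, 2) + z(-2))² = (-2*2 + 2*(-2)*(5 - 2))² = (-4 + 2*(-2)*3)² = (-4 - 12)² = (-16)² = 256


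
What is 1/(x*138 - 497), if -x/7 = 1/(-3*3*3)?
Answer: -9/4151 ≈ -0.0021682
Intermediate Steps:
x = 7/27 (x = -7/(-3*3*3) = -7/((-9*3)) = -7/(-27) = -7*(-1/27) = 7/27 ≈ 0.25926)
1/(x*138 - 497) = 1/((7/27)*138 - 497) = 1/(322/9 - 497) = 1/(-4151/9) = -9/4151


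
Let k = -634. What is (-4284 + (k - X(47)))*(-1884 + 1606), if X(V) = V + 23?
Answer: 1386664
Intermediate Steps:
X(V) = 23 + V
(-4284 + (k - X(47)))*(-1884 + 1606) = (-4284 + (-634 - (23 + 47)))*(-1884 + 1606) = (-4284 + (-634 - 1*70))*(-278) = (-4284 + (-634 - 70))*(-278) = (-4284 - 704)*(-278) = -4988*(-278) = 1386664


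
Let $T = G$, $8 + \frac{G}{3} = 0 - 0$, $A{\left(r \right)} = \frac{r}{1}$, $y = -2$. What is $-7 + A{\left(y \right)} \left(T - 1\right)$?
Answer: $43$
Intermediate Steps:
$A{\left(r \right)} = r$ ($A{\left(r \right)} = r 1 = r$)
$G = -24$ ($G = -24 + 3 \left(0 - 0\right) = -24 + 3 \left(0 + 0\right) = -24 + 3 \cdot 0 = -24 + 0 = -24$)
$T = -24$
$-7 + A{\left(y \right)} \left(T - 1\right) = -7 - 2 \left(-24 - 1\right) = -7 - -50 = -7 + 50 = 43$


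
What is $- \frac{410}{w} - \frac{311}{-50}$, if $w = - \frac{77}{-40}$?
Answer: $- \frac{796053}{3850} \approx -206.77$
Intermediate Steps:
$w = \frac{77}{40}$ ($w = \left(-77\right) \left(- \frac{1}{40}\right) = \frac{77}{40} \approx 1.925$)
$- \frac{410}{w} - \frac{311}{-50} = - \frac{410}{\frac{77}{40}} - \frac{311}{-50} = \left(-410\right) \frac{40}{77} - - \frac{311}{50} = - \frac{16400}{77} + \frac{311}{50} = - \frac{796053}{3850}$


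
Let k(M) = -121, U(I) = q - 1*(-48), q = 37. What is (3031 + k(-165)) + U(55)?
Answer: 2995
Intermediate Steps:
U(I) = 85 (U(I) = 37 - 1*(-48) = 37 + 48 = 85)
(3031 + k(-165)) + U(55) = (3031 - 121) + 85 = 2910 + 85 = 2995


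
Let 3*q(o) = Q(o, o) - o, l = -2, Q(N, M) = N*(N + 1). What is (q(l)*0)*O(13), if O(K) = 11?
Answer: 0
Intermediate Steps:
Q(N, M) = N*(1 + N)
q(o) = -o/3 + o*(1 + o)/3 (q(o) = (o*(1 + o) - o)/3 = (-o + o*(1 + o))/3 = -o/3 + o*(1 + o)/3)
(q(l)*0)*O(13) = (((⅓)*(-2)²)*0)*11 = (((⅓)*4)*0)*11 = ((4/3)*0)*11 = 0*11 = 0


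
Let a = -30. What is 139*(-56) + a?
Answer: -7814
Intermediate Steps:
139*(-56) + a = 139*(-56) - 30 = -7784 - 30 = -7814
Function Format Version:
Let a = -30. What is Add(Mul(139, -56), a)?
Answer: -7814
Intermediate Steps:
Add(Mul(139, -56), a) = Add(Mul(139, -56), -30) = Add(-7784, -30) = -7814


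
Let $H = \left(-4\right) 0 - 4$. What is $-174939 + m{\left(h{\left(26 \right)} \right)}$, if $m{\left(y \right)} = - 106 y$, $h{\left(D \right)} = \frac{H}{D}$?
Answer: $- \frac{2273995}{13} \approx -1.7492 \cdot 10^{5}$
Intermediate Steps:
$H = -4$ ($H = 0 - 4 = -4$)
$h{\left(D \right)} = - \frac{4}{D}$
$-174939 + m{\left(h{\left(26 \right)} \right)} = -174939 - 106 \left(- \frac{4}{26}\right) = -174939 - 106 \left(\left(-4\right) \frac{1}{26}\right) = -174939 - - \frac{212}{13} = -174939 + \frac{212}{13} = - \frac{2273995}{13}$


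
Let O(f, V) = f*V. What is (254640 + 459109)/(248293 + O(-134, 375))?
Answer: 713749/198043 ≈ 3.6040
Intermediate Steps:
O(f, V) = V*f
(254640 + 459109)/(248293 + O(-134, 375)) = (254640 + 459109)/(248293 + 375*(-134)) = 713749/(248293 - 50250) = 713749/198043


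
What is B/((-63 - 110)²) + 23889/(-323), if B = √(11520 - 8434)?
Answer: -23889/323 + √3086/29929 ≈ -73.958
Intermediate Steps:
B = √3086 ≈ 55.552
B/((-63 - 110)²) + 23889/(-323) = √3086/((-63 - 110)²) + 23889/(-323) = √3086/((-173)²) + 23889*(-1/323) = √3086/29929 - 23889/323 = -23889/323 + √3086/29929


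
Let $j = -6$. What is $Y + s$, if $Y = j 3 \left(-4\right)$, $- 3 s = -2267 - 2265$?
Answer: $\frac{4748}{3} \approx 1582.7$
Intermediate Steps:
$s = \frac{4532}{3}$ ($s = - \frac{-2267 - 2265}{3} = \left(- \frac{1}{3}\right) \left(-4532\right) = \frac{4532}{3} \approx 1510.7$)
$Y = 72$ ($Y = \left(-6\right) 3 \left(-4\right) = \left(-18\right) \left(-4\right) = 72$)
$Y + s = 72 + \frac{4532}{3} = \frac{4748}{3}$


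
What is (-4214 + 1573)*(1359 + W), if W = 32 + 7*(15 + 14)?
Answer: -4209754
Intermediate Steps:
W = 235 (W = 32 + 7*29 = 32 + 203 = 235)
(-4214 + 1573)*(1359 + W) = (-4214 + 1573)*(1359 + 235) = -2641*1594 = -4209754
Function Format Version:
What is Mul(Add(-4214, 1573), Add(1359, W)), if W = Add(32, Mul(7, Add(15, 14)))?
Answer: -4209754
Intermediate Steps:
W = 235 (W = Add(32, Mul(7, 29)) = Add(32, 203) = 235)
Mul(Add(-4214, 1573), Add(1359, W)) = Mul(Add(-4214, 1573), Add(1359, 235)) = Mul(-2641, 1594) = -4209754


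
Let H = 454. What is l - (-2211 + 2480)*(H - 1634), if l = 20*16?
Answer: 317740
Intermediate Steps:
l = 320
l - (-2211 + 2480)*(H - 1634) = 320 - (-2211 + 2480)*(454 - 1634) = 320 - 269*(-1180) = 320 - 1*(-317420) = 320 + 317420 = 317740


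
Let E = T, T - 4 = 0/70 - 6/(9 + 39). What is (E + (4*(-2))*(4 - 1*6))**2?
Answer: 25281/64 ≈ 395.02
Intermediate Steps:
T = 31/8 (T = 4 + (0/70 - 6/(9 + 39)) = 4 + (0*(1/70) - 6/48) = 4 + (0 - 6*1/48) = 4 + (0 - 1/8) = 4 - 1/8 = 31/8 ≈ 3.8750)
E = 31/8 ≈ 3.8750
(E + (4*(-2))*(4 - 1*6))**2 = (31/8 + (4*(-2))*(4 - 1*6))**2 = (31/8 - 8*(4 - 6))**2 = (31/8 - 8*(-2))**2 = (31/8 + 16)**2 = (159/8)**2 = 25281/64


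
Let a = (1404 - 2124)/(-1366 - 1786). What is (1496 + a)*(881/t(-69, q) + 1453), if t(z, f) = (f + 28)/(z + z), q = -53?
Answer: 46543014571/4925 ≈ 9.4504e+6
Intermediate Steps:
t(z, f) = (28 + f)/(2*z) (t(z, f) = (28 + f)/((2*z)) = (28 + f)*(1/(2*z)) = (28 + f)/(2*z))
a = 45/197 (a = -720/(-3152) = -720*(-1/3152) = 45/197 ≈ 0.22843)
(1496 + a)*(881/t(-69, q) + 1453) = (1496 + 45/197)*(881/(((½)*(28 - 53)/(-69))) + 1453) = 294757*(881/(((½)*(-1/69)*(-25))) + 1453)/197 = 294757*(881/(25/138) + 1453)/197 = 294757*(881*(138/25) + 1453)/197 = 294757*(121578/25 + 1453)/197 = (294757/197)*(157903/25) = 46543014571/4925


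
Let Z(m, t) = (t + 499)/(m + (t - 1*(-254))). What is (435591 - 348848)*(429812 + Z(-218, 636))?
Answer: 25054396969657/672 ≈ 3.7283e+10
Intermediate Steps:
Z(m, t) = (499 + t)/(254 + m + t) (Z(m, t) = (499 + t)/(m + (t + 254)) = (499 + t)/(m + (254 + t)) = (499 + t)/(254 + m + t))
(435591 - 348848)*(429812 + Z(-218, 636)) = (435591 - 348848)*(429812 + (499 + 636)/(254 - 218 + 636)) = 86743*(429812 + 1135/672) = 86743*(288834799/672) = 25054396969657/672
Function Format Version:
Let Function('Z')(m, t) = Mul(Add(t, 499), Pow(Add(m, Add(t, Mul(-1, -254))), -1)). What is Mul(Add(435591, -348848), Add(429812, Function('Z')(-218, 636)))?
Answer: Rational(25054396969657, 672) ≈ 3.7283e+10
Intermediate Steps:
Function('Z')(m, t) = Mul(Pow(Add(254, m, t), -1), Add(499, t)) (Function('Z')(m, t) = Mul(Add(499, t), Pow(Add(m, Add(t, 254)), -1)) = Mul(Add(499, t), Pow(Add(m, Add(254, t)), -1)) = Mul(Add(499, t), Pow(Add(254, m, t), -1)) = Mul(Pow(Add(254, m, t), -1), Add(499, t)))
Mul(Add(435591, -348848), Add(429812, Function('Z')(-218, 636))) = Mul(Add(435591, -348848), Add(429812, Mul(Pow(Add(254, -218, 636), -1), Add(499, 636)))) = Mul(86743, Add(429812, Mul(Pow(672, -1), 1135))) = Mul(86743, Add(429812, Mul(Rational(1, 672), 1135))) = Mul(86743, Add(429812, Rational(1135, 672))) = Mul(86743, Rational(288834799, 672)) = Rational(25054396969657, 672)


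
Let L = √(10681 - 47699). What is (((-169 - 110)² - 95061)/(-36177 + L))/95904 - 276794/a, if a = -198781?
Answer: 56770262480034901/40769703548526744 + 1435*I*√37018/10460028277224 ≈ 1.3925 + 2.6395e-8*I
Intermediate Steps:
L = I*√37018 (L = √(-37018) = I*√37018 ≈ 192.4*I)
(((-169 - 110)² - 95061)/(-36177 + L))/95904 - 276794/a = (((-169 - 110)² - 95061)/(-36177 + I*√37018))/95904 - 276794/(-198781) = (((-279)² - 95061)/(-36177 + I*√37018))*(1/95904) - 276794*(-1/198781) = ((77841 - 95061)/(-36177 + I*√37018))*(1/95904) + 16282/11693 = -17220/(-36177 + I*√37018)*(1/95904) + 16282/11693 = -1435/(7992*(-36177 + I*√37018)) + 16282/11693 = 16282/11693 - 1435/(7992*(-36177 + I*√37018))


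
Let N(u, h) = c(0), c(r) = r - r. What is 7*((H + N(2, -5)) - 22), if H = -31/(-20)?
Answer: -2863/20 ≈ -143.15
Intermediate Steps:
c(r) = 0
N(u, h) = 0
H = 31/20 (H = -31*(-1/20) = 31/20 ≈ 1.5500)
7*((H + N(2, -5)) - 22) = 7*((31/20 + 0) - 22) = 7*(31/20 - 22) = 7*(-409/20) = -2863/20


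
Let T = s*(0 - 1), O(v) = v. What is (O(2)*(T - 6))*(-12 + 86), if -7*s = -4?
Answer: -6808/7 ≈ -972.57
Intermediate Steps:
s = 4/7 (s = -⅐*(-4) = 4/7 ≈ 0.57143)
T = -4/7 (T = 4*(0 - 1)/7 = (4/7)*(-1) = -4/7 ≈ -0.57143)
(O(2)*(T - 6))*(-12 + 86) = (2*(-4/7 - 6))*(-12 + 86) = (2*(-46/7))*74 = -92/7*74 = -6808/7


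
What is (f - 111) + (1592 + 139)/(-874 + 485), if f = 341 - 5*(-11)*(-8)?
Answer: -83421/389 ≈ -214.45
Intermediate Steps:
f = -99 (f = 341 + 55*(-8) = 341 - 440 = -99)
(f - 111) + (1592 + 139)/(-874 + 485) = (-99 - 111) + (1592 + 139)/(-874 + 485) = -210 + 1731/(-389) = -210 + 1731*(-1/389) = -210 - 1731/389 = -83421/389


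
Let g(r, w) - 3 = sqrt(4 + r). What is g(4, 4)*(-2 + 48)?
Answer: 138 + 92*sqrt(2) ≈ 268.11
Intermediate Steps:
g(r, w) = 3 + sqrt(4 + r)
g(4, 4)*(-2 + 48) = (3 + sqrt(4 + 4))*(-2 + 48) = (3 + sqrt(8))*46 = (3 + 2*sqrt(2))*46 = 138 + 92*sqrt(2)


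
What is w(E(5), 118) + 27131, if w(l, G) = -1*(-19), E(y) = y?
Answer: 27150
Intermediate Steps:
w(l, G) = 19
w(E(5), 118) + 27131 = 19 + 27131 = 27150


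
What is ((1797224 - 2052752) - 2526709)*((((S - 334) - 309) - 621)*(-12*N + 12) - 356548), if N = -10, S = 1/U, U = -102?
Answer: 1456215317394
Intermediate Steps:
S = -1/102 (S = 1/(-102) = -1/102 ≈ -0.0098039)
((1797224 - 2052752) - 2526709)*((((S - 334) - 309) - 621)*(-12*N + 12) - 356548) = ((1797224 - 2052752) - 2526709)*((((-1/102 - 334) - 309) - 621)*(-12*(-10) + 12) - 356548) = (-255528 - 2526709)*(((-34069/102 - 309) - 621)*(120 + 12) - 356548) = -2782237*((-65587/102 - 621)*132 - 356548) = -2782237*(-128929/102*132 - 356548) = -2782237*(-2836438/17 - 356548) = -2782237*(-8897754/17) = 1456215317394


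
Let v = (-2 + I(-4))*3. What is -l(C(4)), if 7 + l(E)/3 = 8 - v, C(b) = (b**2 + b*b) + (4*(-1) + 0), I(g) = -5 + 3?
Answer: -39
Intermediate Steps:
I(g) = -2
v = -12 (v = (-2 - 2)*3 = -4*3 = -12)
C(b) = -4 + 2*b**2 (C(b) = (b**2 + b**2) + (-4 + 0) = 2*b**2 - 4 = -4 + 2*b**2)
l(E) = 39 (l(E) = -21 + 3*(8 - 1*(-12)) = -21 + 3*(8 + 12) = -21 + 3*20 = -21 + 60 = 39)
-l(C(4)) = -1*39 = -39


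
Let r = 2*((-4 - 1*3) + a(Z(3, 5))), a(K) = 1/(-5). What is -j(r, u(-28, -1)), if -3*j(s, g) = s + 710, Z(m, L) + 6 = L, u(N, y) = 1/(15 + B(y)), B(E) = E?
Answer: 3478/15 ≈ 231.87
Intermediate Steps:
u(N, y) = 1/(15 + y)
Z(m, L) = -6 + L
a(K) = -⅕
r = -72/5 (r = 2*((-4 - 1*3) - ⅕) = 2*((-4 - 3) - ⅕) = 2*(-7 - ⅕) = 2*(-36/5) = -72/5 ≈ -14.400)
j(s, g) = -710/3 - s/3 (j(s, g) = -(s + 710)/3 = -(710 + s)/3 = -710/3 - s/3)
-j(r, u(-28, -1)) = -(-710/3 - ⅓*(-72/5)) = -(-710/3 + 24/5) = -1*(-3478/15) = 3478/15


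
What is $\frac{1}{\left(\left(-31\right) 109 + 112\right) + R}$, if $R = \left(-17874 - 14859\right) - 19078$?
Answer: $- \frac{1}{55078} \approx -1.8156 \cdot 10^{-5}$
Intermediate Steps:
$R = -51811$ ($R = -32733 - 19078 = -51811$)
$\frac{1}{\left(\left(-31\right) 109 + 112\right) + R} = \frac{1}{\left(\left(-31\right) 109 + 112\right) - 51811} = \frac{1}{\left(-3379 + 112\right) - 51811} = \frac{1}{-3267 - 51811} = \frac{1}{-55078} = - \frac{1}{55078}$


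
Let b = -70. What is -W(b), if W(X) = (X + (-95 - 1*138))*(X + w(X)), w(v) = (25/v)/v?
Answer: -4156857/196 ≈ -21208.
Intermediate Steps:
w(v) = 25/v**2
W(X) = (-233 + X)*(X + 25/X**2) (W(X) = (X + (-95 - 1*138))*(X + 25/X**2) = (X + (-95 - 138))*(X + 25/X**2) = (X - 233)*(X + 25/X**2) = (-233 + X)*(X + 25/X**2))
-W(b) = -(-5825 + 25*(-70) + (-70)**3*(-233 - 70))/(-70)**2 = -(-5825 - 1750 - 343000*(-303))/4900 = -(-5825 - 1750 + 103929000)/4900 = -103921425/4900 = -1*4156857/196 = -4156857/196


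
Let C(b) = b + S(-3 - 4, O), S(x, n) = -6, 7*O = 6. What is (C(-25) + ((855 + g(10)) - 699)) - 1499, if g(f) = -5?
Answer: -1379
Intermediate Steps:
O = 6/7 (O = (1/7)*6 = 6/7 ≈ 0.85714)
C(b) = -6 + b (C(b) = b - 6 = -6 + b)
(C(-25) + ((855 + g(10)) - 699)) - 1499 = ((-6 - 25) + ((855 - 5) - 699)) - 1499 = (-31 + (850 - 699)) - 1499 = (-31 + 151) - 1499 = 120 - 1499 = -1379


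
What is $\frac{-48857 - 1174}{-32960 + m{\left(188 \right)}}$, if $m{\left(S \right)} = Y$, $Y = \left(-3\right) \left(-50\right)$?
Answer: $\frac{2943}{1930} \approx 1.5249$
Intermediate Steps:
$Y = 150$
$m{\left(S \right)} = 150$
$\frac{-48857 - 1174}{-32960 + m{\left(188 \right)}} = \frac{-48857 - 1174}{-32960 + 150} = - \frac{50031}{-32810} = \left(-50031\right) \left(- \frac{1}{32810}\right) = \frac{2943}{1930}$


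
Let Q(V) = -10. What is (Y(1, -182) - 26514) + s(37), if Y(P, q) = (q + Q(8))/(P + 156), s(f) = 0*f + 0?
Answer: -4162890/157 ≈ -26515.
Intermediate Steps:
s(f) = 0 (s(f) = 0 + 0 = 0)
Y(P, q) = (-10 + q)/(156 + P) (Y(P, q) = (q - 10)/(P + 156) = (-10 + q)/(156 + P))
(Y(1, -182) - 26514) + s(37) = ((-10 - 182)/(156 + 1) - 26514) + 0 = (-192/157 - 26514) + 0 = -4162890/157 + 0 = -4162890/157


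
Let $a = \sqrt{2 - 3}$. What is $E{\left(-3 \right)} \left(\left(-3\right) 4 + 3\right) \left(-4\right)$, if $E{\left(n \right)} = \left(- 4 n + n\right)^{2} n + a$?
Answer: $-8748 + 36 i \approx -8748.0 + 36.0 i$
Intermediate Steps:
$a = i$ ($a = \sqrt{-1} = i \approx 1.0 i$)
$E{\left(n \right)} = i + 9 n^{3}$ ($E{\left(n \right)} = \left(- 4 n + n\right)^{2} n + i = \left(- 3 n\right)^{2} n + i = 9 n^{2} n + i = 9 n^{3} + i = i + 9 n^{3}$)
$E{\left(-3 \right)} \left(\left(-3\right) 4 + 3\right) \left(-4\right) = \left(i + 9 \left(-3\right)^{3}\right) \left(\left(-3\right) 4 + 3\right) \left(-4\right) = \left(i + 9 \left(-27\right)\right) \left(-12 + 3\right) \left(-4\right) = \left(i - 243\right) \left(-9\right) \left(-4\right) = \left(-243 + i\right) \left(-9\right) \left(-4\right) = \left(2187 - 9 i\right) \left(-4\right) = -8748 + 36 i$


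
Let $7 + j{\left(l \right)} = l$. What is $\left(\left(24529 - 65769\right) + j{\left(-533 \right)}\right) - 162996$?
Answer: $-204776$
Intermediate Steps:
$j{\left(l \right)} = -7 + l$
$\left(\left(24529 - 65769\right) + j{\left(-533 \right)}\right) - 162996 = \left(\left(24529 - 65769\right) - 540\right) - 162996 = \left(-41240 - 540\right) - 162996 = -41780 - 162996 = -204776$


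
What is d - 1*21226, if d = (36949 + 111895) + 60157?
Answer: 187775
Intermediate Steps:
d = 209001 (d = 148844 + 60157 = 209001)
d - 1*21226 = 209001 - 1*21226 = 209001 - 21226 = 187775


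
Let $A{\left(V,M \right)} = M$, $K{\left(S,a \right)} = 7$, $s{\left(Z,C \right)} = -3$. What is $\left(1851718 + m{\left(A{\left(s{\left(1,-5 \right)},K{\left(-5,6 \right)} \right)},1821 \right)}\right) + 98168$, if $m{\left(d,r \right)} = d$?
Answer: $1949893$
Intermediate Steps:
$\left(1851718 + m{\left(A{\left(s{\left(1,-5 \right)},K{\left(-5,6 \right)} \right)},1821 \right)}\right) + 98168 = \left(1851718 + 7\right) + 98168 = 1851725 + 98168 = 1949893$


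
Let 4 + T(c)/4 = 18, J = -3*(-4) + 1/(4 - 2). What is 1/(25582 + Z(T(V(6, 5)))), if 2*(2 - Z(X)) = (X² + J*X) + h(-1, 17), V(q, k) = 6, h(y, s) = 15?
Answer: 2/47317 ≈ 4.2268e-5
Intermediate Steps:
J = 25/2 (J = 12 + 1/2 = 12 + ½ = 25/2 ≈ 12.500)
T(c) = 56 (T(c) = -16 + 4*18 = -16 + 72 = 56)
Z(X) = -11/2 - 25*X/4 - X²/2 (Z(X) = 2 - ((X² + 25*X/2) + 15)/2 = 2 - (15 + X² + 25*X/2)/2 = 2 + (-15/2 - 25*X/4 - X²/2) = -11/2 - 25*X/4 - X²/2)
1/(25582 + Z(T(V(6, 5)))) = 1/(25582 + (-11/2 - 25/4*56 - ½*56²)) = 1/(25582 + (-11/2 - 350 - ½*3136)) = 1/(25582 + (-11/2 - 350 - 1568)) = 1/(25582 - 3847/2) = 1/(47317/2) = 2/47317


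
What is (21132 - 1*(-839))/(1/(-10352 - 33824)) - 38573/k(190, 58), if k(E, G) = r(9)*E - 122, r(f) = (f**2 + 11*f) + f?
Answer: -34735507024621/35788 ≈ -9.7059e+8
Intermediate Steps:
r(f) = f**2 + 12*f
k(E, G) = -122 + 189*E (k(E, G) = (9*(12 + 9))*E - 122 = (9*21)*E - 122 = 189*E - 122 = -122 + 189*E)
(21132 - 1*(-839))/(1/(-10352 - 33824)) - 38573/k(190, 58) = (21132 - 1*(-839))/(1/(-10352 - 33824)) - 38573/(-122 + 189*190) = (21132 + 839)/(1/(-44176)) - 38573/(-122 + 35910) = 21971/(-1/44176) - 38573/35788 = 21971*(-44176) - 38573*1/35788 = -970590896 - 38573/35788 = -34735507024621/35788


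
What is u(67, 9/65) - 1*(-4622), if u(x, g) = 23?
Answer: 4645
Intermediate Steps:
u(67, 9/65) - 1*(-4622) = 23 - 1*(-4622) = 23 + 4622 = 4645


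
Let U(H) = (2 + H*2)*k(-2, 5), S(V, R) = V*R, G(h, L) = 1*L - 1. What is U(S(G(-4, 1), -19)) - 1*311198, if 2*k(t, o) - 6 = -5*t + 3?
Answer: -311179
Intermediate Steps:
k(t, o) = 9/2 - 5*t/2 (k(t, o) = 3 + (-5*t + 3)/2 = 3 + (3 - 5*t)/2 = 3 + (3/2 - 5*t/2) = 9/2 - 5*t/2)
G(h, L) = -1 + L (G(h, L) = L - 1 = -1 + L)
S(V, R) = R*V
U(H) = 19 + 19*H (U(H) = (2 + H*2)*(9/2 - 5/2*(-2)) = (2 + 2*H)*(9/2 + 5) = (2 + 2*H)*(19/2) = 19 + 19*H)
U(S(G(-4, 1), -19)) - 1*311198 = (19 + 19*(-19*(-1 + 1))) - 1*311198 = (19 + 19*(-19*0)) - 311198 = (19 + 19*0) - 311198 = (19 + 0) - 311198 = 19 - 311198 = -311179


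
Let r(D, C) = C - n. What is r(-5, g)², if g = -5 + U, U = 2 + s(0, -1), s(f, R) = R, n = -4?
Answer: 0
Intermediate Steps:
U = 1 (U = 2 - 1 = 1)
g = -4 (g = -5 + 1 = -4)
r(D, C) = 4 + C (r(D, C) = C - 1*(-4) = C + 4 = 4 + C)
r(-5, g)² = (4 - 4)² = 0² = 0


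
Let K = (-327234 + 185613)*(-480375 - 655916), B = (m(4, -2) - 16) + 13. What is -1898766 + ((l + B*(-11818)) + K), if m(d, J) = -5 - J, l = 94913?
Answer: 160920934766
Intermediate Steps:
B = -6 (B = ((-5 - 1*(-2)) - 16) + 13 = ((-5 + 2) - 16) + 13 = (-3 - 16) + 13 = -19 + 13 = -6)
K = 160922667711 (K = -141621*(-1136291) = 160922667711)
-1898766 + ((l + B*(-11818)) + K) = -1898766 + ((94913 - 6*(-11818)) + 160922667711) = -1898766 + ((94913 + 70908) + 160922667711) = -1898766 + (165821 + 160922667711) = -1898766 + 160922833532 = 160920934766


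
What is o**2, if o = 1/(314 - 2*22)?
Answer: 1/72900 ≈ 1.3717e-5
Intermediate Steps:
o = 1/270 (o = 1/(314 - 44) = 1/270 ≈ 0.0037037)
o**2 = (1/270)**2 = 1/72900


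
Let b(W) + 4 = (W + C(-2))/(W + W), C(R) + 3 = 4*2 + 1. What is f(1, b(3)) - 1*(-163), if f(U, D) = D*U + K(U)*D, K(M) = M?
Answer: 158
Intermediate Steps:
C(R) = 6 (C(R) = -3 + (4*2 + 1) = -3 + (8 + 1) = -3 + 9 = 6)
b(W) = -4 + (6 + W)/(2*W) (b(W) = -4 + (W + 6)/(W + W) = -4 + (6 + W)/((2*W)) = -4 + (6 + W)*(1/(2*W)) = -4 + (6 + W)/(2*W))
f(U, D) = 2*D*U (f(U, D) = D*U + U*D = D*U + D*U = 2*D*U)
f(1, b(3)) - 1*(-163) = 2*(-7/2 + 3/3)*1 - 1*(-163) = 2*(-7/2 + 3*(⅓))*1 + 163 = 2*(-7/2 + 1)*1 + 163 = 2*(-5/2)*1 + 163 = -5 + 163 = 158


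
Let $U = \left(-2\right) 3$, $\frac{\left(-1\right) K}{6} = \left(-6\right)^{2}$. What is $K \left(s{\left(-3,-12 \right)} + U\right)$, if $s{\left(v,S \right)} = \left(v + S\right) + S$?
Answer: $7128$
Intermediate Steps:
$K = -216$ ($K = - 6 \left(-6\right)^{2} = \left(-6\right) 36 = -216$)
$s{\left(v,S \right)} = v + 2 S$ ($s{\left(v,S \right)} = \left(S + v\right) + S = v + 2 S$)
$U = -6$
$K \left(s{\left(-3,-12 \right)} + U\right) = - 216 \left(\left(-3 + 2 \left(-12\right)\right) - 6\right) = - 216 \left(\left(-3 - 24\right) - 6\right) = - 216 \left(-27 - 6\right) = \left(-216\right) \left(-33\right) = 7128$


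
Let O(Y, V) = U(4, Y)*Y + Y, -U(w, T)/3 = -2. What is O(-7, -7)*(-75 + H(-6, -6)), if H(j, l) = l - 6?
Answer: 4263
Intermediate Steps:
U(w, T) = 6 (U(w, T) = -3*(-2) = 6)
H(j, l) = -6 + l
O(Y, V) = 7*Y (O(Y, V) = 6*Y + Y = 7*Y)
O(-7, -7)*(-75 + H(-6, -6)) = (7*(-7))*(-75 + (-6 - 6)) = -49*(-75 - 12) = -49*(-87) = 4263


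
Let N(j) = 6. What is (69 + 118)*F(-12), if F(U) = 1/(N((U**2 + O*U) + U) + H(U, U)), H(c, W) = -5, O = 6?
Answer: 187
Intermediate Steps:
F(U) = 1 (F(U) = 1/(6 - 5) = 1/1 = 1)
(69 + 118)*F(-12) = (69 + 118)*1 = 187*1 = 187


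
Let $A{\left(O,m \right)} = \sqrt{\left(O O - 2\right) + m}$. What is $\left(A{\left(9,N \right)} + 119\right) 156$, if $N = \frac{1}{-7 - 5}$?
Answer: $18564 + 26 \sqrt{2841} \approx 19950.0$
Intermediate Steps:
$N = - \frac{1}{12}$ ($N = \frac{1}{-12} = - \frac{1}{12} \approx -0.083333$)
$A{\left(O,m \right)} = \sqrt{-2 + m + O^{2}}$ ($A{\left(O,m \right)} = \sqrt{\left(O^{2} - 2\right) + m} = \sqrt{\left(-2 + O^{2}\right) + m} = \sqrt{-2 + m + O^{2}}$)
$\left(A{\left(9,N \right)} + 119\right) 156 = \left(\sqrt{-2 - \frac{1}{12} + 9^{2}} + 119\right) 156 = \left(\sqrt{-2 - \frac{1}{12} + 81} + 119\right) 156 = \left(\sqrt{\frac{947}{12}} + 119\right) 156 = \left(\frac{\sqrt{2841}}{6} + 119\right) 156 = \left(119 + \frac{\sqrt{2841}}{6}\right) 156 = 18564 + 26 \sqrt{2841}$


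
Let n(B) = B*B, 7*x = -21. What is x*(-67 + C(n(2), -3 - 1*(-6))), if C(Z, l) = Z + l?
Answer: 180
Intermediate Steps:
x = -3 (x = (⅐)*(-21) = -3)
n(B) = B²
x*(-67 + C(n(2), -3 - 1*(-6))) = -3*(-67 + (2² + (-3 - 1*(-6)))) = -3*(-67 + (4 + (-3 + 6))) = -3*(-67 + (4 + 3)) = -3*(-67 + 7) = -3*(-60) = 180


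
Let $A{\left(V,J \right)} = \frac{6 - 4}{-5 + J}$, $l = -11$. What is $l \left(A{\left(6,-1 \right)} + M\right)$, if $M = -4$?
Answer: $\frac{143}{3} \approx 47.667$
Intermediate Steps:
$A{\left(V,J \right)} = \frac{2}{-5 + J}$
$l \left(A{\left(6,-1 \right)} + M\right) = - 11 \left(\frac{2}{-5 - 1} - 4\right) = - 11 \left(\frac{2}{-6} - 4\right) = - 11 \left(2 \left(- \frac{1}{6}\right) - 4\right) = - 11 \left(- \frac{1}{3} - 4\right) = \left(-11\right) \left(- \frac{13}{3}\right) = \frac{143}{3}$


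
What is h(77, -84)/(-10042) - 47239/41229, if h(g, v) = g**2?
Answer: -718820779/414021618 ≈ -1.7362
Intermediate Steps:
h(77, -84)/(-10042) - 47239/41229 = 77**2/(-10042) - 47239/41229 = 5929*(-1/10042) - 47239*1/41229 = -5929/10042 - 47239/41229 = -718820779/414021618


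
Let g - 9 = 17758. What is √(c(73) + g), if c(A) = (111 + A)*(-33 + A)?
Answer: √25127 ≈ 158.51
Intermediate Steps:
g = 17767 (g = 9 + 17758 = 17767)
c(A) = (-33 + A)*(111 + A)
√(c(73) + g) = √((-3663 + 73² + 78*73) + 17767) = √((-3663 + 5329 + 5694) + 17767) = √(7360 + 17767) = √25127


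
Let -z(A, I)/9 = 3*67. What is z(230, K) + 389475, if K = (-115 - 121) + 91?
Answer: 387666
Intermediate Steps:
K = -145 (K = -236 + 91 = -145)
z(A, I) = -1809 (z(A, I) = -27*67 = -9*201 = -1809)
z(230, K) + 389475 = -1809 + 389475 = 387666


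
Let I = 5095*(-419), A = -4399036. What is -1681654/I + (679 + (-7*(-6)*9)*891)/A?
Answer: 6677208898559/9391084047980 ≈ 0.71102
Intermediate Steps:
I = -2134805
-1681654/I + (679 + (-7*(-6)*9)*891)/A = -1681654/(-2134805) + (679 + (-7*(-6)*9)*891)/(-4399036) = -1681654*(-1/2134805) + (679 + (42*9)*891)*(-1/4399036) = 1681654/2134805 + (679 + 378*891)*(-1/4399036) = 1681654/2134805 + (679 + 336798)*(-1/4399036) = 1681654/2134805 + 337477*(-1/4399036) = 1681654/2134805 - 337477/4399036 = 6677208898559/9391084047980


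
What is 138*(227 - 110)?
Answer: 16146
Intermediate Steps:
138*(227 - 110) = 138*117 = 16146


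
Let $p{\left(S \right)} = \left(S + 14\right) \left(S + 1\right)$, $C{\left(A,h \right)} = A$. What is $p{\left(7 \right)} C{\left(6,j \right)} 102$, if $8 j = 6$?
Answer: $102816$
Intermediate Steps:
$j = \frac{3}{4}$ ($j = \frac{1}{8} \cdot 6 = \frac{3}{4} \approx 0.75$)
$p{\left(S \right)} = \left(1 + S\right) \left(14 + S\right)$ ($p{\left(S \right)} = \left(14 + S\right) \left(1 + S\right) = \left(1 + S\right) \left(14 + S\right)$)
$p{\left(7 \right)} C{\left(6,j \right)} 102 = \left(14 + 7^{2} + 15 \cdot 7\right) 6 \cdot 102 = \left(14 + 49 + 105\right) 6 \cdot 102 = 168 \cdot 6 \cdot 102 = 1008 \cdot 102 = 102816$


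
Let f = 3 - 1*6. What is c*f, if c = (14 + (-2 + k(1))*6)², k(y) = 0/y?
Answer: -12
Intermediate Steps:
k(y) = 0
f = -3 (f = 3 - 6 = -3)
c = 4 (c = (14 + (-2 + 0)*6)² = (14 - 2*6)² = (14 - 12)² = 2² = 4)
c*f = 4*(-3) = -12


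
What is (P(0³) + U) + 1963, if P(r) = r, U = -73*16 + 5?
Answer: 800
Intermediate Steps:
U = -1163 (U = -1168 + 5 = -1163)
(P(0³) + U) + 1963 = (0³ - 1163) + 1963 = (0 - 1163) + 1963 = -1163 + 1963 = 800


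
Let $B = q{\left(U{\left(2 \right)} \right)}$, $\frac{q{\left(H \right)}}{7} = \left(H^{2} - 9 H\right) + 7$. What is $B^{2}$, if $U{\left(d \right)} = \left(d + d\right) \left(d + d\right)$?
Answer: $693889$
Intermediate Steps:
$U{\left(d \right)} = 4 d^{2}$ ($U{\left(d \right)} = 2 d 2 d = 4 d^{2}$)
$q{\left(H \right)} = 49 - 63 H + 7 H^{2}$ ($q{\left(H \right)} = 7 \left(\left(H^{2} - 9 H\right) + 7\right) = 7 \left(7 + H^{2} - 9 H\right) = 49 - 63 H + 7 H^{2}$)
$B = 833$ ($B = 49 - 63 \cdot 4 \cdot 2^{2} + 7 \left(4 \cdot 2^{2}\right)^{2} = 49 - 63 \cdot 4 \cdot 4 + 7 \left(4 \cdot 4\right)^{2} = 49 - 1008 + 7 \cdot 16^{2} = 49 - 1008 + 7 \cdot 256 = 49 - 1008 + 1792 = 833$)
$B^{2} = 833^{2} = 693889$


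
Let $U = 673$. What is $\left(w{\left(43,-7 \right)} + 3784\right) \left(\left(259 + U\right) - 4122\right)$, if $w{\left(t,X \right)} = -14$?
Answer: $-12026300$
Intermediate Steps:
$\left(w{\left(43,-7 \right)} + 3784\right) \left(\left(259 + U\right) - 4122\right) = \left(-14 + 3784\right) \left(\left(259 + 673\right) - 4122\right) = 3770 \left(932 - 4122\right) = 3770 \left(-3190\right) = -12026300$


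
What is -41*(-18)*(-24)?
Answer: -17712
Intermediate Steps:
-41*(-18)*(-24) = 738*(-24) = -17712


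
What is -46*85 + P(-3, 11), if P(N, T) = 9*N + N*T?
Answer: -3970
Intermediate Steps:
-46*85 + P(-3, 11) = -46*85 - 3*(9 + 11) = -3910 - 3*20 = -3910 - 60 = -3970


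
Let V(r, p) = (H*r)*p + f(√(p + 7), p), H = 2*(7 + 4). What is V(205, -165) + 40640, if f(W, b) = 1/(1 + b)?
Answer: -115375641/164 ≈ -7.0351e+5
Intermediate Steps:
H = 22 (H = 2*11 = 22)
V(r, p) = 1/(1 + p) + 22*p*r (V(r, p) = (22*r)*p + 1/(1 + p) = 22*p*r + 1/(1 + p) = 1/(1 + p) + 22*p*r)
V(205, -165) + 40640 = (1 + 22*(-165)*205*(1 - 165))/(1 - 165) + 40640 = (1 + 22*(-165)*205*(-164))/(-164) + 40640 = -(1 + 122040600)/164 + 40640 = -1/164*122040601 + 40640 = -122040601/164 + 40640 = -115375641/164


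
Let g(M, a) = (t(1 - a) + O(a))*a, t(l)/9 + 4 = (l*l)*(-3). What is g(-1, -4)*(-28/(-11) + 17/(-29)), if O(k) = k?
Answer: 162500/29 ≈ 5603.4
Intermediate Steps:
t(l) = -36 - 27*l² (t(l) = -36 + 9*((l*l)*(-3)) = -36 + 9*(l²*(-3)) = -36 + 9*(-3*l²) = -36 - 27*l²)
g(M, a) = a*(-36 + a - 27*(1 - a)²) (g(M, a) = ((-36 - 27*(1 - a)²) + a)*a = (-36 + a - 27*(1 - a)²)*a = a*(-36 + a - 27*(1 - a)²))
g(-1, -4)*(-28/(-11) + 17/(-29)) = (-4*(-63 - 27*(-4)² + 55*(-4)))*(-28/(-11) + 17/(-29)) = (-4*(-63 - 27*16 - 220))*(-28*(-1/11) + 17*(-1/29)) = (-4*(-63 - 432 - 220))*(28/11 - 17/29) = -4*(-715)*(625/319) = 2860*(625/319) = 162500/29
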